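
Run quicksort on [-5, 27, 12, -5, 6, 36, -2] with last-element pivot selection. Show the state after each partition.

Partition 1: pivot=-2 at index 2 -> [-5, -5, -2, 27, 6, 36, 12]
Partition 2: pivot=-5 at index 1 -> [-5, -5, -2, 27, 6, 36, 12]
Partition 3: pivot=12 at index 4 -> [-5, -5, -2, 6, 12, 36, 27]
Partition 4: pivot=27 at index 5 -> [-5, -5, -2, 6, 12, 27, 36]


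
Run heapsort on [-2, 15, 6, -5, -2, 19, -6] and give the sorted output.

Build heap: [19, 15, 6, -5, -2, -2, -6]
Extract 19: [15, -2, 6, -5, -6, -2, 19]
Extract 15: [6, -2, -2, -5, -6, 15, 19]
Extract 6: [-2, -5, -2, -6, 6, 15, 19]
Extract -2: [-2, -5, -6, -2, 6, 15, 19]
Extract -2: [-5, -6, -2, -2, 6, 15, 19]
Extract -5: [-6, -5, -2, -2, 6, 15, 19]


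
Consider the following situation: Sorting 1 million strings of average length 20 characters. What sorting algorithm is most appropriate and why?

Best choice: MSD radix sort or Mergesort
Reason: MSD radix sort is a non-comparison sort that buckets the strings by successive character positions, running in time proportional to the total number of characters examined rather than O(n log n) string comparisons; mergesort is a stable O(n log n)-comparison alternative that works for arbitrary variable-length keys


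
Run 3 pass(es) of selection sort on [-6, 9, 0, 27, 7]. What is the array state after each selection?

Pass 1: Select minimum -6 at index 0, swap -> [-6, 9, 0, 27, 7]
Pass 2: Select minimum 0 at index 2, swap -> [-6, 0, 9, 27, 7]
Pass 3: Select minimum 7 at index 4, swap -> [-6, 0, 7, 27, 9]


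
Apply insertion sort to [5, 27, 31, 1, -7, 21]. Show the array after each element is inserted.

First element 5 is already 'sorted'
Insert 27: shifted 0 elements -> [5, 27, 31, 1, -7, 21]
Insert 31: shifted 0 elements -> [5, 27, 31, 1, -7, 21]
Insert 1: shifted 3 elements -> [1, 5, 27, 31, -7, 21]
Insert -7: shifted 4 elements -> [-7, 1, 5, 27, 31, 21]
Insert 21: shifted 2 elements -> [-7, 1, 5, 21, 27, 31]


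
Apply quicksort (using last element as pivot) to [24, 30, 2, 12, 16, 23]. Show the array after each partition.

Partition 1: pivot=23 at index 3 -> [2, 12, 16, 23, 24, 30]
Partition 2: pivot=16 at index 2 -> [2, 12, 16, 23, 24, 30]
Partition 3: pivot=12 at index 1 -> [2, 12, 16, 23, 24, 30]
Partition 4: pivot=30 at index 5 -> [2, 12, 16, 23, 24, 30]


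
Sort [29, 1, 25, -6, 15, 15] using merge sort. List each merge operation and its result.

Divide and conquer:
  Merge [1] + [25] -> [1, 25]
  Merge [29] + [1, 25] -> [1, 25, 29]
  Merge [15] + [15] -> [15, 15]
  Merge [-6] + [15, 15] -> [-6, 15, 15]
  Merge [1, 25, 29] + [-6, 15, 15] -> [-6, 1, 15, 15, 25, 29]


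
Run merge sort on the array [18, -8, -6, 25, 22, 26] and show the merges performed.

Divide and conquer:
  Merge [-8] + [-6] -> [-8, -6]
  Merge [18] + [-8, -6] -> [-8, -6, 18]
  Merge [22] + [26] -> [22, 26]
  Merge [25] + [22, 26] -> [22, 25, 26]
  Merge [-8, -6, 18] + [22, 25, 26] -> [-8, -6, 18, 22, 25, 26]


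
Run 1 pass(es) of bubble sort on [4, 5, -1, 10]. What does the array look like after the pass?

After pass 1: [4, -1, 5, 10] (1 swaps)
Total swaps: 1


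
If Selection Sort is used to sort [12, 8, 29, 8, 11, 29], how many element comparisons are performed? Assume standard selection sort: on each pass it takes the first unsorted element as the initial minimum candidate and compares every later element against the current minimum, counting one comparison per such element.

Pass 1: scan indices 1..5 for the minimum = 5 comparison(s); min is 8, place at index 0 -> [8, 12, 29, 8, 11, 29]
Pass 2: scan indices 2..5 for the minimum = 4 comparison(s); min is 8, place at index 1 -> [8, 8, 29, 12, 11, 29]
Pass 3: scan indices 3..5 for the minimum = 3 comparison(s); min is 11, place at index 2 -> [8, 8, 11, 12, 29, 29]
Pass 4: scan indices 4..5 for the minimum = 2 comparison(s); min is 12, place at index 3 -> [8, 8, 11, 12, 29, 29]
Pass 5: scan indices 5..5 for the minimum = 1 comparison(s); min is 29, place at index 4 -> [8, 8, 11, 12, 29, 29]
Selection sort always scans the whole unsorted suffix, so the count is (n-1) + (n-2) + ... + 1 = n(n-1)/2 = 6*5/2 = 15 regardless of the input order.
Total comparisons: 5 + 4 + 3 + 2 + 1 = 15


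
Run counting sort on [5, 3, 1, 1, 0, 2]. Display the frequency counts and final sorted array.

Count array: [1, 2, 1, 1, 0, 1]
(count[i] = number of elements equal to i)
Cumulative count: [1, 3, 4, 5, 5, 6]
Sorted: [0, 1, 1, 2, 3, 5]


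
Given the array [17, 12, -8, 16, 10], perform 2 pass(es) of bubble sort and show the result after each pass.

After pass 1: [12, -8, 16, 10, 17] (4 swaps)
After pass 2: [-8, 12, 10, 16, 17] (2 swaps)
Total swaps: 6


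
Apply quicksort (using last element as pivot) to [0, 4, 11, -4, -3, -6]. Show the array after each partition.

Partition 1: pivot=-6 at index 0 -> [-6, 4, 11, -4, -3, 0]
Partition 2: pivot=0 at index 3 -> [-6, -4, -3, 0, 11, 4]
Partition 3: pivot=-3 at index 2 -> [-6, -4, -3, 0, 11, 4]
Partition 4: pivot=4 at index 4 -> [-6, -4, -3, 0, 4, 11]


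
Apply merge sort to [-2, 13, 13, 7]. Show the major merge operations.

Divide and conquer:
  Merge [-2] + [13] -> [-2, 13]
  Merge [13] + [7] -> [7, 13]
  Merge [-2, 13] + [7, 13] -> [-2, 7, 13, 13]


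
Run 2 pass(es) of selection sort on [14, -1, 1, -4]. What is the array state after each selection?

Pass 1: Select minimum -4 at index 3, swap -> [-4, -1, 1, 14]
Pass 2: Select minimum -1 at index 1, swap -> [-4, -1, 1, 14]


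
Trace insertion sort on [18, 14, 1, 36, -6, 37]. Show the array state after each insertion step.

First element 18 is already 'sorted'
Insert 14: shifted 1 elements -> [14, 18, 1, 36, -6, 37]
Insert 1: shifted 2 elements -> [1, 14, 18, 36, -6, 37]
Insert 36: shifted 0 elements -> [1, 14, 18, 36, -6, 37]
Insert -6: shifted 4 elements -> [-6, 1, 14, 18, 36, 37]
Insert 37: shifted 0 elements -> [-6, 1, 14, 18, 36, 37]


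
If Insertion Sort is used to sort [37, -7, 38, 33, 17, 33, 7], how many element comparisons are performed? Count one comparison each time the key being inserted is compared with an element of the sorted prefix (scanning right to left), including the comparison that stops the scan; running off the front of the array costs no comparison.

Insert -7: 37 > -7 (shift), reached front = 1 comparison(s) -> [-7, 37, 38, 33, 17, 33, 7]
Insert 38: 37 <= 38 (stop) = 1 comparison(s) -> [-7, 37, 38, 33, 17, 33, 7]
Insert 33: 38 > 33 (shift), 37 > 33 (shift), -7 <= 33 (stop) = 3 comparison(s) -> [-7, 33, 37, 38, 17, 33, 7]
Insert 17: 38 > 17 (shift), 37 > 17 (shift), 33 > 17 (shift), -7 <= 17 (stop) = 4 comparison(s) -> [-7, 17, 33, 37, 38, 33, 7]
Insert 33: 38 > 33 (shift), 37 > 33 (shift), 33 <= 33 (stop) = 3 comparison(s) -> [-7, 17, 33, 33, 37, 38, 7]
Insert 7: 38 > 7 (shift), 37 > 7 (shift), 33 > 7 (shift), 33 > 7 (shift), 17 > 7 (shift), -7 <= 7 (stop) = 6 comparison(s) -> [-7, 7, 17, 33, 33, 37, 38]
Total comparisons: 1 + 1 + 3 + 4 + 3 + 6 = 18


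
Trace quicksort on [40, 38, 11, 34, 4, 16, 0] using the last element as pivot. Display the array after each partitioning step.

Partition 1: pivot=0 at index 0 -> [0, 38, 11, 34, 4, 16, 40]
Partition 2: pivot=40 at index 6 -> [0, 38, 11, 34, 4, 16, 40]
Partition 3: pivot=16 at index 3 -> [0, 11, 4, 16, 38, 34, 40]
Partition 4: pivot=4 at index 1 -> [0, 4, 11, 16, 38, 34, 40]
Partition 5: pivot=34 at index 4 -> [0, 4, 11, 16, 34, 38, 40]


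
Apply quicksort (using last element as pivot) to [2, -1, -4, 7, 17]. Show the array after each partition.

Partition 1: pivot=17 at index 4 -> [2, -1, -4, 7, 17]
Partition 2: pivot=7 at index 3 -> [2, -1, -4, 7, 17]
Partition 3: pivot=-4 at index 0 -> [-4, -1, 2, 7, 17]
Partition 4: pivot=2 at index 2 -> [-4, -1, 2, 7, 17]


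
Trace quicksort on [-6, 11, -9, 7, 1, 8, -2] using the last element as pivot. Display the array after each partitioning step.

Partition 1: pivot=-2 at index 2 -> [-6, -9, -2, 7, 1, 8, 11]
Partition 2: pivot=-9 at index 0 -> [-9, -6, -2, 7, 1, 8, 11]
Partition 3: pivot=11 at index 6 -> [-9, -6, -2, 7, 1, 8, 11]
Partition 4: pivot=8 at index 5 -> [-9, -6, -2, 7, 1, 8, 11]
Partition 5: pivot=1 at index 3 -> [-9, -6, -2, 1, 7, 8, 11]


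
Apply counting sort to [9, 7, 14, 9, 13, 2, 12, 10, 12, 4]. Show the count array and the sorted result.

Count array: [0, 0, 1, 0, 1, 0, 0, 1, 0, 2, 1, 0, 2, 1, 1]
(count[i] = number of elements equal to i)
Cumulative count: [0, 0, 1, 1, 2, 2, 2, 3, 3, 5, 6, 6, 8, 9, 10]
Sorted: [2, 4, 7, 9, 9, 10, 12, 12, 13, 14]


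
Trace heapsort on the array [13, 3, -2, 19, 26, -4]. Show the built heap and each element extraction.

Build heap: [26, 19, -2, 13, 3, -4]
Extract 26: [19, 13, -2, -4, 3, 26]
Extract 19: [13, 3, -2, -4, 19, 26]
Extract 13: [3, -4, -2, 13, 19, 26]
Extract 3: [-2, -4, 3, 13, 19, 26]
Extract -2: [-4, -2, 3, 13, 19, 26]


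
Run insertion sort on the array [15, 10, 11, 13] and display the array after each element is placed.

First element 15 is already 'sorted'
Insert 10: shifted 1 elements -> [10, 15, 11, 13]
Insert 11: shifted 1 elements -> [10, 11, 15, 13]
Insert 13: shifted 1 elements -> [10, 11, 13, 15]


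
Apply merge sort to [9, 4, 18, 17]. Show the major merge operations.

Divide and conquer:
  Merge [9] + [4] -> [4, 9]
  Merge [18] + [17] -> [17, 18]
  Merge [4, 9] + [17, 18] -> [4, 9, 17, 18]


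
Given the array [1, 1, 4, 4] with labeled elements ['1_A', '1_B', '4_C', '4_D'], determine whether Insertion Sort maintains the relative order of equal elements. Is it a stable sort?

Trace Insertion Sort on the labeled array (the key is the number; the letter only tracks identity):
  Insert 1_B at index 1: [1_A, 1_B, 4_C, 4_D]
  Insert 4_C at index 2: [1_A, 1_B, 4_C, 4_D]
  Insert 4_D at index 3: [1_A, 1_B, 4_C, 4_D]
Final order: [1_A, 1_B, 4_C, 4_D]
Equal keys:
  value 1: originally 1_A, 1_B; after sorting 1_A, 1_B -> order preserved
  value 4: originally 4_C, 4_D; after sorting 4_C, 4_D -> order preserved
All equal keys kept their original relative order. Insertion Sort is stable: elements are shifted only while they are strictly greater than the key, so a key is inserted after any equal elements already placed.
Answer: Stable


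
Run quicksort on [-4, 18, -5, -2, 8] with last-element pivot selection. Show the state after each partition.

Partition 1: pivot=8 at index 3 -> [-4, -5, -2, 8, 18]
Partition 2: pivot=-2 at index 2 -> [-4, -5, -2, 8, 18]
Partition 3: pivot=-5 at index 0 -> [-5, -4, -2, 8, 18]


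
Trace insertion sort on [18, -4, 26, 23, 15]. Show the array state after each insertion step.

First element 18 is already 'sorted'
Insert -4: shifted 1 elements -> [-4, 18, 26, 23, 15]
Insert 26: shifted 0 elements -> [-4, 18, 26, 23, 15]
Insert 23: shifted 1 elements -> [-4, 18, 23, 26, 15]
Insert 15: shifted 3 elements -> [-4, 15, 18, 23, 26]


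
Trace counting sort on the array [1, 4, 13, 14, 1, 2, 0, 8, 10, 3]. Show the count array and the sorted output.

Count array: [1, 2, 1, 1, 1, 0, 0, 0, 1, 0, 1, 0, 0, 1, 1]
(count[i] = number of elements equal to i)
Cumulative count: [1, 3, 4, 5, 6, 6, 6, 6, 7, 7, 8, 8, 8, 9, 10]
Sorted: [0, 1, 1, 2, 3, 4, 8, 10, 13, 14]


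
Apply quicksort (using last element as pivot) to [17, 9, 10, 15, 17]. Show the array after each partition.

Partition 1: pivot=17 at index 4 -> [17, 9, 10, 15, 17]
Partition 2: pivot=15 at index 2 -> [9, 10, 15, 17, 17]
Partition 3: pivot=10 at index 1 -> [9, 10, 15, 17, 17]


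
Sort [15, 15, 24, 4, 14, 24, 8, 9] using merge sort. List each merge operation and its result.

Divide and conquer:
  Merge [15] + [15] -> [15, 15]
  Merge [24] + [4] -> [4, 24]
  Merge [15, 15] + [4, 24] -> [4, 15, 15, 24]
  Merge [14] + [24] -> [14, 24]
  Merge [8] + [9] -> [8, 9]
  Merge [14, 24] + [8, 9] -> [8, 9, 14, 24]
  Merge [4, 15, 15, 24] + [8, 9, 14, 24] -> [4, 8, 9, 14, 15, 15, 24, 24]


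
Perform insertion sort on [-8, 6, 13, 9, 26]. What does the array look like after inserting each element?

First element -8 is already 'sorted'
Insert 6: shifted 0 elements -> [-8, 6, 13, 9, 26]
Insert 13: shifted 0 elements -> [-8, 6, 13, 9, 26]
Insert 9: shifted 1 elements -> [-8, 6, 9, 13, 26]
Insert 26: shifted 0 elements -> [-8, 6, 9, 13, 26]


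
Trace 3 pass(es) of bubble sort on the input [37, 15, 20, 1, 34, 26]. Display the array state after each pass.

After pass 1: [15, 20, 1, 34, 26, 37] (5 swaps)
After pass 2: [15, 1, 20, 26, 34, 37] (2 swaps)
After pass 3: [1, 15, 20, 26, 34, 37] (1 swaps)
Total swaps: 8


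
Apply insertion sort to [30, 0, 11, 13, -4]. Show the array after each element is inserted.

First element 30 is already 'sorted'
Insert 0: shifted 1 elements -> [0, 30, 11, 13, -4]
Insert 11: shifted 1 elements -> [0, 11, 30, 13, -4]
Insert 13: shifted 1 elements -> [0, 11, 13, 30, -4]
Insert -4: shifted 4 elements -> [-4, 0, 11, 13, 30]


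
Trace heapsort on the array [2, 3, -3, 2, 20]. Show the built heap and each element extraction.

Build heap: [20, 3, -3, 2, 2]
Extract 20: [3, 2, -3, 2, 20]
Extract 3: [2, 2, -3, 3, 20]
Extract 2: [2, -3, 2, 3, 20]
Extract 2: [-3, 2, 2, 3, 20]


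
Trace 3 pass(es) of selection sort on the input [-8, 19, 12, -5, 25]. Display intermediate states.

Pass 1: Select minimum -8 at index 0, swap -> [-8, 19, 12, -5, 25]
Pass 2: Select minimum -5 at index 3, swap -> [-8, -5, 12, 19, 25]
Pass 3: Select minimum 12 at index 2, swap -> [-8, -5, 12, 19, 25]


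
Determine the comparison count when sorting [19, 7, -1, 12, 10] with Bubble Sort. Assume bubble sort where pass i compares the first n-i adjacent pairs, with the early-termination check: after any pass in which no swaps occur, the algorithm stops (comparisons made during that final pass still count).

Pass 1: compare adjacent pairs (0,1)..(3,4) = 4 comparison(s), 4 swap(s) -> [7, -1, 12, 10, 19]
Pass 2: compare adjacent pairs (0,1)..(2,3) = 3 comparison(s), 2 swap(s) -> [-1, 7, 10, 12, 19]
Pass 3: compare adjacent pairs (0,1)..(1,2) = 2 comparison(s), 0 swap(s) -> [-1, 7, 10, 12, 19]
No swaps in this pass, so bubble sort stops here.
Total comparisons: 4 + 3 + 2 = 9


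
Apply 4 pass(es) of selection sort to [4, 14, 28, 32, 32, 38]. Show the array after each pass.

Pass 1: Select minimum 4 at index 0, swap -> [4, 14, 28, 32, 32, 38]
Pass 2: Select minimum 14 at index 1, swap -> [4, 14, 28, 32, 32, 38]
Pass 3: Select minimum 28 at index 2, swap -> [4, 14, 28, 32, 32, 38]
Pass 4: Select minimum 32 at index 3, swap -> [4, 14, 28, 32, 32, 38]


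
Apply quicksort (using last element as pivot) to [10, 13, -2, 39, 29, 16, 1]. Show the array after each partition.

Partition 1: pivot=1 at index 1 -> [-2, 1, 10, 39, 29, 16, 13]
Partition 2: pivot=13 at index 3 -> [-2, 1, 10, 13, 29, 16, 39]
Partition 3: pivot=39 at index 6 -> [-2, 1, 10, 13, 29, 16, 39]
Partition 4: pivot=16 at index 4 -> [-2, 1, 10, 13, 16, 29, 39]


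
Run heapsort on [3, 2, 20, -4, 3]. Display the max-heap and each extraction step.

Build heap: [20, 3, 3, -4, 2]
Extract 20: [3, 2, 3, -4, 20]
Extract 3: [3, 2, -4, 3, 20]
Extract 3: [2, -4, 3, 3, 20]
Extract 2: [-4, 2, 3, 3, 20]


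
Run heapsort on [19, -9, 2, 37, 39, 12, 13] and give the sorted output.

Build heap: [39, 37, 13, 19, -9, 12, 2]
Extract 39: [37, 19, 13, 2, -9, 12, 39]
Extract 37: [19, 12, 13, 2, -9, 37, 39]
Extract 19: [13, 12, -9, 2, 19, 37, 39]
Extract 13: [12, 2, -9, 13, 19, 37, 39]
Extract 12: [2, -9, 12, 13, 19, 37, 39]
Extract 2: [-9, 2, 12, 13, 19, 37, 39]


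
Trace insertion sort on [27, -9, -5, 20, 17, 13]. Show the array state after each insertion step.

First element 27 is already 'sorted'
Insert -9: shifted 1 elements -> [-9, 27, -5, 20, 17, 13]
Insert -5: shifted 1 elements -> [-9, -5, 27, 20, 17, 13]
Insert 20: shifted 1 elements -> [-9, -5, 20, 27, 17, 13]
Insert 17: shifted 2 elements -> [-9, -5, 17, 20, 27, 13]
Insert 13: shifted 3 elements -> [-9, -5, 13, 17, 20, 27]


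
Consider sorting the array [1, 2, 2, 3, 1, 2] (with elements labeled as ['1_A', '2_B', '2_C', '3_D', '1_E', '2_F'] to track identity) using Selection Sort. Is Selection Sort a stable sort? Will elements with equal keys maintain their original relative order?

Trace Selection Sort on the labeled array (the key is the number; the letter only tracks identity):
  Pass 1: minimum 1_A is already at index 0; no swap -> [1_A, 2_B, 2_C, 3_D, 1_E, 2_F]
  Pass 2: minimum of unsorted part is 1_E at index 4; swap it with 2_B at index 1 -> [1_A, 1_E, 2_C, 3_D, 2_B, 2_F]
  Pass 3: minimum 2_C is already at index 2; no swap -> [1_A, 1_E, 2_C, 3_D, 2_B, 2_F]
  Pass 4: minimum of unsorted part is 2_B at index 4; swap it with 3_D at index 3 -> [1_A, 1_E, 2_C, 2_B, 3_D, 2_F]
  Pass 5: minimum of unsorted part is 2_F at index 5; swap it with 3_D at index 4 -> [1_A, 1_E, 2_C, 2_B, 2_F, 3_D]
Final order: [1_A, 1_E, 2_C, 2_B, 2_F, 3_D]
Equal keys:
  value 1: originally 1_A, 1_E; after sorting 1_A, 1_E -> order preserved
  value 2: originally 2_B, 2_C, 2_F; after sorting 2_C, 2_B, 2_F -> order changed
Equal keys were reordered, so Selection Sort is not stable: the long-range swap that moves the minimum into place can carry an element past an equal key. (One such input is enough; an unstable sort may happen to preserve order on other inputs, but it gives no guarantee.)
Answer: Not stable


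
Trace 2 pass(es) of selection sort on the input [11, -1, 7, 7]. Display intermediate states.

Pass 1: Select minimum -1 at index 1, swap -> [-1, 11, 7, 7]
Pass 2: Select minimum 7 at index 2, swap -> [-1, 7, 11, 7]


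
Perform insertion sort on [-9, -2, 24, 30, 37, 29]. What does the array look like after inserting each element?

First element -9 is already 'sorted'
Insert -2: shifted 0 elements -> [-9, -2, 24, 30, 37, 29]
Insert 24: shifted 0 elements -> [-9, -2, 24, 30, 37, 29]
Insert 30: shifted 0 elements -> [-9, -2, 24, 30, 37, 29]
Insert 37: shifted 0 elements -> [-9, -2, 24, 30, 37, 29]
Insert 29: shifted 2 elements -> [-9, -2, 24, 29, 30, 37]


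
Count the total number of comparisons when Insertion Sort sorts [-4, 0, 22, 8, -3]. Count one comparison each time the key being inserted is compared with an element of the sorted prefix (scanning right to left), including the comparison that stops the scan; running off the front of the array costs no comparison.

Insert 0: -4 <= 0 (stop) = 1 comparison(s) -> [-4, 0, 22, 8, -3]
Insert 22: 0 <= 22 (stop) = 1 comparison(s) -> [-4, 0, 22, 8, -3]
Insert 8: 22 > 8 (shift), 0 <= 8 (stop) = 2 comparison(s) -> [-4, 0, 8, 22, -3]
Insert -3: 22 > -3 (shift), 8 > -3 (shift), 0 > -3 (shift), -4 <= -3 (stop) = 4 comparison(s) -> [-4, -3, 0, 8, 22]
Total comparisons: 1 + 1 + 2 + 4 = 8


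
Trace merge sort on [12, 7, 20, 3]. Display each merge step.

Divide and conquer:
  Merge [12] + [7] -> [7, 12]
  Merge [20] + [3] -> [3, 20]
  Merge [7, 12] + [3, 20] -> [3, 7, 12, 20]


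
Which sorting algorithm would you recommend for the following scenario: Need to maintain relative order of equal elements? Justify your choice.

Best choice: Merge sort or Insertion sort
Reason: Both are stable; quicksort and heapsort are not stable


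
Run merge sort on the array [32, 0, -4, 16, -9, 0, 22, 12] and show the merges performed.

Divide and conquer:
  Merge [32] + [0] -> [0, 32]
  Merge [-4] + [16] -> [-4, 16]
  Merge [0, 32] + [-4, 16] -> [-4, 0, 16, 32]
  Merge [-9] + [0] -> [-9, 0]
  Merge [22] + [12] -> [12, 22]
  Merge [-9, 0] + [12, 22] -> [-9, 0, 12, 22]
  Merge [-4, 0, 16, 32] + [-9, 0, 12, 22] -> [-9, -4, 0, 0, 12, 16, 22, 32]


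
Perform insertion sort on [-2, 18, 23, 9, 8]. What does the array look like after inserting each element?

First element -2 is already 'sorted'
Insert 18: shifted 0 elements -> [-2, 18, 23, 9, 8]
Insert 23: shifted 0 elements -> [-2, 18, 23, 9, 8]
Insert 9: shifted 2 elements -> [-2, 9, 18, 23, 8]
Insert 8: shifted 3 elements -> [-2, 8, 9, 18, 23]


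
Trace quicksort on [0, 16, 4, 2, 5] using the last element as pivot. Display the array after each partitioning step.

Partition 1: pivot=5 at index 3 -> [0, 4, 2, 5, 16]
Partition 2: pivot=2 at index 1 -> [0, 2, 4, 5, 16]


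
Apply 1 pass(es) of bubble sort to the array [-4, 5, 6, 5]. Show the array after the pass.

After pass 1: [-4, 5, 5, 6] (1 swaps)
Total swaps: 1


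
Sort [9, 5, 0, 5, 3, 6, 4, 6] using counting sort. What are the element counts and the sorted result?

Count array: [1, 0, 0, 1, 1, 2, 2, 0, 0, 1]
(count[i] = number of elements equal to i)
Cumulative count: [1, 1, 1, 2, 3, 5, 7, 7, 7, 8]
Sorted: [0, 3, 4, 5, 5, 6, 6, 9]


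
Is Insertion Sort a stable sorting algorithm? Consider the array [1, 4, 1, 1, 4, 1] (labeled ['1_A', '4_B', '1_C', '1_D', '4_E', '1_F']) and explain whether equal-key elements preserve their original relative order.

Trace Insertion Sort on the labeled array (the key is the number; the letter only tracks identity):
  Insert 4_B at index 1: [1_A, 4_B, 1_C, 1_D, 4_E, 1_F]
  Insert 1_C at index 1: [1_A, 1_C, 4_B, 1_D, 4_E, 1_F]
  Insert 1_D at index 2: [1_A, 1_C, 1_D, 4_B, 4_E, 1_F]
  Insert 4_E at index 4: [1_A, 1_C, 1_D, 4_B, 4_E, 1_F]
  Insert 1_F at index 3: [1_A, 1_C, 1_D, 1_F, 4_B, 4_E]
Final order: [1_A, 1_C, 1_D, 1_F, 4_B, 4_E]
Equal keys:
  value 1: originally 1_A, 1_C, 1_D, 1_F; after sorting 1_A, 1_C, 1_D, 1_F -> order preserved
  value 4: originally 4_B, 4_E; after sorting 4_B, 4_E -> order preserved
All equal keys kept their original relative order. Insertion Sort is stable: elements are shifted only while they are strictly greater than the key, so a key is inserted after any equal elements already placed.
Answer: Stable


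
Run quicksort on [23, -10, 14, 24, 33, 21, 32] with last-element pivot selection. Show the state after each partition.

Partition 1: pivot=32 at index 5 -> [23, -10, 14, 24, 21, 32, 33]
Partition 2: pivot=21 at index 2 -> [-10, 14, 21, 24, 23, 32, 33]
Partition 3: pivot=14 at index 1 -> [-10, 14, 21, 24, 23, 32, 33]
Partition 4: pivot=23 at index 3 -> [-10, 14, 21, 23, 24, 32, 33]


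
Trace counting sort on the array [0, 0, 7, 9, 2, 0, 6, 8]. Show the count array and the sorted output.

Count array: [3, 0, 1, 0, 0, 0, 1, 1, 1, 1]
(count[i] = number of elements equal to i)
Cumulative count: [3, 3, 4, 4, 4, 4, 5, 6, 7, 8]
Sorted: [0, 0, 0, 2, 6, 7, 8, 9]


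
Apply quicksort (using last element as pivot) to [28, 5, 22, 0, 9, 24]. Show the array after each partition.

Partition 1: pivot=24 at index 4 -> [5, 22, 0, 9, 24, 28]
Partition 2: pivot=9 at index 2 -> [5, 0, 9, 22, 24, 28]
Partition 3: pivot=0 at index 0 -> [0, 5, 9, 22, 24, 28]


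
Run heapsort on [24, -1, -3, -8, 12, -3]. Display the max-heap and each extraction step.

Build heap: [24, 12, -3, -8, -1, -3]
Extract 24: [12, -1, -3, -8, -3, 24]
Extract 12: [-1, -3, -3, -8, 12, 24]
Extract -1: [-3, -8, -3, -1, 12, 24]
Extract -3: [-3, -8, -3, -1, 12, 24]
Extract -3: [-8, -3, -3, -1, 12, 24]


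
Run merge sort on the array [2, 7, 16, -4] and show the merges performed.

Divide and conquer:
  Merge [2] + [7] -> [2, 7]
  Merge [16] + [-4] -> [-4, 16]
  Merge [2, 7] + [-4, 16] -> [-4, 2, 7, 16]


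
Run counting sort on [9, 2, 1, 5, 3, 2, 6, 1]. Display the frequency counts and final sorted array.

Count array: [0, 2, 2, 1, 0, 1, 1, 0, 0, 1]
(count[i] = number of elements equal to i)
Cumulative count: [0, 2, 4, 5, 5, 6, 7, 7, 7, 8]
Sorted: [1, 1, 2, 2, 3, 5, 6, 9]


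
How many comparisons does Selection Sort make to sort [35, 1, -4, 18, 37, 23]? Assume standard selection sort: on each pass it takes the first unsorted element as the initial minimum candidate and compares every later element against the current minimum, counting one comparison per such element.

Pass 1: scan indices 1..5 for the minimum = 5 comparison(s); min is -4, place at index 0 -> [-4, 1, 35, 18, 37, 23]
Pass 2: scan indices 2..5 for the minimum = 4 comparison(s); min is 1, place at index 1 -> [-4, 1, 35, 18, 37, 23]
Pass 3: scan indices 3..5 for the minimum = 3 comparison(s); min is 18, place at index 2 -> [-4, 1, 18, 35, 37, 23]
Pass 4: scan indices 4..5 for the minimum = 2 comparison(s); min is 23, place at index 3 -> [-4, 1, 18, 23, 37, 35]
Pass 5: scan indices 5..5 for the minimum = 1 comparison(s); min is 35, place at index 4 -> [-4, 1, 18, 23, 35, 37]
Selection sort always scans the whole unsorted suffix, so the count is (n-1) + (n-2) + ... + 1 = n(n-1)/2 = 6*5/2 = 15 regardless of the input order.
Total comparisons: 5 + 4 + 3 + 2 + 1 = 15


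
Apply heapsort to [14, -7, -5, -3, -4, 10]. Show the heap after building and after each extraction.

Build heap: [14, -3, 10, -7, -4, -5]
Extract 14: [10, -3, -5, -7, -4, 14]
Extract 10: [-3, -4, -5, -7, 10, 14]
Extract -3: [-4, -7, -5, -3, 10, 14]
Extract -4: [-5, -7, -4, -3, 10, 14]
Extract -5: [-7, -5, -4, -3, 10, 14]


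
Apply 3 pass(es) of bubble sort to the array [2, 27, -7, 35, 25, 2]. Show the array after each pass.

After pass 1: [2, -7, 27, 25, 2, 35] (3 swaps)
After pass 2: [-7, 2, 25, 2, 27, 35] (3 swaps)
After pass 3: [-7, 2, 2, 25, 27, 35] (1 swaps)
Total swaps: 7


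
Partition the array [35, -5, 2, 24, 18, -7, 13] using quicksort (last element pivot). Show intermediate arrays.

Partition 1: pivot=13 at index 3 -> [-5, 2, -7, 13, 18, 35, 24]
Partition 2: pivot=-7 at index 0 -> [-7, 2, -5, 13, 18, 35, 24]
Partition 3: pivot=-5 at index 1 -> [-7, -5, 2, 13, 18, 35, 24]
Partition 4: pivot=24 at index 5 -> [-7, -5, 2, 13, 18, 24, 35]


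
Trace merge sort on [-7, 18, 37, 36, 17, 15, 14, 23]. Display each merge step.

Divide and conquer:
  Merge [-7] + [18] -> [-7, 18]
  Merge [37] + [36] -> [36, 37]
  Merge [-7, 18] + [36, 37] -> [-7, 18, 36, 37]
  Merge [17] + [15] -> [15, 17]
  Merge [14] + [23] -> [14, 23]
  Merge [15, 17] + [14, 23] -> [14, 15, 17, 23]
  Merge [-7, 18, 36, 37] + [14, 15, 17, 23] -> [-7, 14, 15, 17, 18, 23, 36, 37]


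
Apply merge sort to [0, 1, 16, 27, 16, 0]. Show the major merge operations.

Divide and conquer:
  Merge [1] + [16] -> [1, 16]
  Merge [0] + [1, 16] -> [0, 1, 16]
  Merge [16] + [0] -> [0, 16]
  Merge [27] + [0, 16] -> [0, 16, 27]
  Merge [0, 1, 16] + [0, 16, 27] -> [0, 0, 1, 16, 16, 27]


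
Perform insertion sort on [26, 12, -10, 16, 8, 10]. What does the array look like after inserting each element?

First element 26 is already 'sorted'
Insert 12: shifted 1 elements -> [12, 26, -10, 16, 8, 10]
Insert -10: shifted 2 elements -> [-10, 12, 26, 16, 8, 10]
Insert 16: shifted 1 elements -> [-10, 12, 16, 26, 8, 10]
Insert 8: shifted 3 elements -> [-10, 8, 12, 16, 26, 10]
Insert 10: shifted 3 elements -> [-10, 8, 10, 12, 16, 26]


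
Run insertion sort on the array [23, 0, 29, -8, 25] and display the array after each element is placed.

First element 23 is already 'sorted'
Insert 0: shifted 1 elements -> [0, 23, 29, -8, 25]
Insert 29: shifted 0 elements -> [0, 23, 29, -8, 25]
Insert -8: shifted 3 elements -> [-8, 0, 23, 29, 25]
Insert 25: shifted 1 elements -> [-8, 0, 23, 25, 29]


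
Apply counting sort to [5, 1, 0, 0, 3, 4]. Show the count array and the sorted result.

Count array: [2, 1, 0, 1, 1, 1]
(count[i] = number of elements equal to i)
Cumulative count: [2, 3, 3, 4, 5, 6]
Sorted: [0, 0, 1, 3, 4, 5]


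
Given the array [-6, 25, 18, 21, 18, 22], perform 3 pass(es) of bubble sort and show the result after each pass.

After pass 1: [-6, 18, 21, 18, 22, 25] (4 swaps)
After pass 2: [-6, 18, 18, 21, 22, 25] (1 swaps)
After pass 3: [-6, 18, 18, 21, 22, 25] (0 swaps)
Total swaps: 5


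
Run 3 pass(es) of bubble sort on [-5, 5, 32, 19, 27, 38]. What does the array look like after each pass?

After pass 1: [-5, 5, 19, 27, 32, 38] (2 swaps)
After pass 2: [-5, 5, 19, 27, 32, 38] (0 swaps)
After pass 3: [-5, 5, 19, 27, 32, 38] (0 swaps)
Total swaps: 2


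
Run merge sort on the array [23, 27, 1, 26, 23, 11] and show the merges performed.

Divide and conquer:
  Merge [27] + [1] -> [1, 27]
  Merge [23] + [1, 27] -> [1, 23, 27]
  Merge [23] + [11] -> [11, 23]
  Merge [26] + [11, 23] -> [11, 23, 26]
  Merge [1, 23, 27] + [11, 23, 26] -> [1, 11, 23, 23, 26, 27]


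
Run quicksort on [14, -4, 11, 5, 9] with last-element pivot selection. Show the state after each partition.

Partition 1: pivot=9 at index 2 -> [-4, 5, 9, 14, 11]
Partition 2: pivot=5 at index 1 -> [-4, 5, 9, 14, 11]
Partition 3: pivot=11 at index 3 -> [-4, 5, 9, 11, 14]


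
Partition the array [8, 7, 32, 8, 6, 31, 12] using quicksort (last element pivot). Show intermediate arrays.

Partition 1: pivot=12 at index 4 -> [8, 7, 8, 6, 12, 31, 32]
Partition 2: pivot=6 at index 0 -> [6, 7, 8, 8, 12, 31, 32]
Partition 3: pivot=8 at index 3 -> [6, 7, 8, 8, 12, 31, 32]
Partition 4: pivot=8 at index 2 -> [6, 7, 8, 8, 12, 31, 32]
Partition 5: pivot=32 at index 6 -> [6, 7, 8, 8, 12, 31, 32]


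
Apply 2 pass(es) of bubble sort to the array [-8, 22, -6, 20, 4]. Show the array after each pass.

After pass 1: [-8, -6, 20, 4, 22] (3 swaps)
After pass 2: [-8, -6, 4, 20, 22] (1 swaps)
Total swaps: 4


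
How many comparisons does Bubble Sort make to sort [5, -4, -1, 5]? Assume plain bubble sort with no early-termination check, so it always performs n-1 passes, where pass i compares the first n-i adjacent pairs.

Pass 1: compare adjacent pairs (0,1)..(2,3) = 3 comparison(s), 2 swap(s) -> [-4, -1, 5, 5]
Pass 2: compare adjacent pairs (0,1)..(1,2) = 2 comparison(s), 0 swap(s) -> [-4, -1, 5, 5]
Pass 3: compare adjacent pairs (0,1)..(0,1) = 1 comparison(s), 0 swap(s) -> [-4, -1, 5, 5]
Total comparisons: 3 + 2 + 1 = 6


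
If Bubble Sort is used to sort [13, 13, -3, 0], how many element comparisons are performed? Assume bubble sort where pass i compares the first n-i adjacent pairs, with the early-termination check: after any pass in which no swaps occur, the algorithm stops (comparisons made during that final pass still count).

Pass 1: compare adjacent pairs (0,1)..(2,3) = 3 comparison(s), 2 swap(s) -> [13, -3, 0, 13]
Pass 2: compare adjacent pairs (0,1)..(1,2) = 2 comparison(s), 2 swap(s) -> [-3, 0, 13, 13]
Pass 3: compare adjacent pairs (0,1)..(0,1) = 1 comparison(s), 0 swap(s) -> [-3, 0, 13, 13]
No swaps in this pass, so bubble sort stops here.
Total comparisons: 3 + 2 + 1 = 6


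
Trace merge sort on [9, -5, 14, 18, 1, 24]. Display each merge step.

Divide and conquer:
  Merge [-5] + [14] -> [-5, 14]
  Merge [9] + [-5, 14] -> [-5, 9, 14]
  Merge [1] + [24] -> [1, 24]
  Merge [18] + [1, 24] -> [1, 18, 24]
  Merge [-5, 9, 14] + [1, 18, 24] -> [-5, 1, 9, 14, 18, 24]


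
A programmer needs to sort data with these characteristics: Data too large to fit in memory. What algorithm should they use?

Best choice: External merge sort
Reason: Minimizes disk I/O by sequential reads/writes


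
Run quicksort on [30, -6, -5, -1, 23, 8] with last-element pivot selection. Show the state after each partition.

Partition 1: pivot=8 at index 3 -> [-6, -5, -1, 8, 23, 30]
Partition 2: pivot=-1 at index 2 -> [-6, -5, -1, 8, 23, 30]
Partition 3: pivot=-5 at index 1 -> [-6, -5, -1, 8, 23, 30]
Partition 4: pivot=30 at index 5 -> [-6, -5, -1, 8, 23, 30]


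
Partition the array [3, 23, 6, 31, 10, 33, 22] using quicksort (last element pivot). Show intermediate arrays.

Partition 1: pivot=22 at index 3 -> [3, 6, 10, 22, 23, 33, 31]
Partition 2: pivot=10 at index 2 -> [3, 6, 10, 22, 23, 33, 31]
Partition 3: pivot=6 at index 1 -> [3, 6, 10, 22, 23, 33, 31]
Partition 4: pivot=31 at index 5 -> [3, 6, 10, 22, 23, 31, 33]


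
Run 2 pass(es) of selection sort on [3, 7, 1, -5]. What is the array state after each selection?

Pass 1: Select minimum -5 at index 3, swap -> [-5, 7, 1, 3]
Pass 2: Select minimum 1 at index 2, swap -> [-5, 1, 7, 3]


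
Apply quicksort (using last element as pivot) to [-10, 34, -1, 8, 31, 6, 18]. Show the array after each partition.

Partition 1: pivot=18 at index 4 -> [-10, -1, 8, 6, 18, 34, 31]
Partition 2: pivot=6 at index 2 -> [-10, -1, 6, 8, 18, 34, 31]
Partition 3: pivot=-1 at index 1 -> [-10, -1, 6, 8, 18, 34, 31]
Partition 4: pivot=31 at index 5 -> [-10, -1, 6, 8, 18, 31, 34]


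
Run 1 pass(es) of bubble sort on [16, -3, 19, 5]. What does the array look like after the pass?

After pass 1: [-3, 16, 5, 19] (2 swaps)
Total swaps: 2


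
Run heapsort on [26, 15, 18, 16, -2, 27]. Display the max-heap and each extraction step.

Build heap: [27, 16, 26, 15, -2, 18]
Extract 27: [26, 16, 18, 15, -2, 27]
Extract 26: [18, 16, -2, 15, 26, 27]
Extract 18: [16, 15, -2, 18, 26, 27]
Extract 16: [15, -2, 16, 18, 26, 27]
Extract 15: [-2, 15, 16, 18, 26, 27]


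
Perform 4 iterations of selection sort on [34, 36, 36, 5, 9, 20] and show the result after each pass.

Pass 1: Select minimum 5 at index 3, swap -> [5, 36, 36, 34, 9, 20]
Pass 2: Select minimum 9 at index 4, swap -> [5, 9, 36, 34, 36, 20]
Pass 3: Select minimum 20 at index 5, swap -> [5, 9, 20, 34, 36, 36]
Pass 4: Select minimum 34 at index 3, swap -> [5, 9, 20, 34, 36, 36]


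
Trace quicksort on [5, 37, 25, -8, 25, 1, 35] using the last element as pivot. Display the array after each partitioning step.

Partition 1: pivot=35 at index 5 -> [5, 25, -8, 25, 1, 35, 37]
Partition 2: pivot=1 at index 1 -> [-8, 1, 5, 25, 25, 35, 37]
Partition 3: pivot=25 at index 4 -> [-8, 1, 5, 25, 25, 35, 37]
Partition 4: pivot=25 at index 3 -> [-8, 1, 5, 25, 25, 35, 37]


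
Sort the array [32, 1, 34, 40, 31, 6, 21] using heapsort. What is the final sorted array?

Build heap: [40, 32, 34, 1, 31, 6, 21]
Extract 40: [34, 32, 21, 1, 31, 6, 40]
Extract 34: [32, 31, 21, 1, 6, 34, 40]
Extract 32: [31, 6, 21, 1, 32, 34, 40]
Extract 31: [21, 6, 1, 31, 32, 34, 40]
Extract 21: [6, 1, 21, 31, 32, 34, 40]
Extract 6: [1, 6, 21, 31, 32, 34, 40]


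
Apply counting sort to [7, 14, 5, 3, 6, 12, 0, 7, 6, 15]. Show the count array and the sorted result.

Count array: [1, 0, 0, 1, 0, 1, 2, 2, 0, 0, 0, 0, 1, 0, 1, 1]
(count[i] = number of elements equal to i)
Cumulative count: [1, 1, 1, 2, 2, 3, 5, 7, 7, 7, 7, 7, 8, 8, 9, 10]
Sorted: [0, 3, 5, 6, 6, 7, 7, 12, 14, 15]


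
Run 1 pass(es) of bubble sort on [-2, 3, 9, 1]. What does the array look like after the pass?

After pass 1: [-2, 3, 1, 9] (1 swaps)
Total swaps: 1


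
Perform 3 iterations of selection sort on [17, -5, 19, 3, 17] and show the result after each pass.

Pass 1: Select minimum -5 at index 1, swap -> [-5, 17, 19, 3, 17]
Pass 2: Select minimum 3 at index 3, swap -> [-5, 3, 19, 17, 17]
Pass 3: Select minimum 17 at index 3, swap -> [-5, 3, 17, 19, 17]


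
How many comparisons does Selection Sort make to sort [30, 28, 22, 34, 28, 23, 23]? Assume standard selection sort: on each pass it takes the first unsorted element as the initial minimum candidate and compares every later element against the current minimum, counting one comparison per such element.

Pass 1: scan indices 1..6 for the minimum = 6 comparison(s); min is 22, place at index 0 -> [22, 28, 30, 34, 28, 23, 23]
Pass 2: scan indices 2..6 for the minimum = 5 comparison(s); min is 23, place at index 1 -> [22, 23, 30, 34, 28, 28, 23]
Pass 3: scan indices 3..6 for the minimum = 4 comparison(s); min is 23, place at index 2 -> [22, 23, 23, 34, 28, 28, 30]
Pass 4: scan indices 4..6 for the minimum = 3 comparison(s); min is 28, place at index 3 -> [22, 23, 23, 28, 34, 28, 30]
Pass 5: scan indices 5..6 for the minimum = 2 comparison(s); min is 28, place at index 4 -> [22, 23, 23, 28, 28, 34, 30]
Pass 6: scan indices 6..6 for the minimum = 1 comparison(s); min is 30, place at index 5 -> [22, 23, 23, 28, 28, 30, 34]
Selection sort always scans the whole unsorted suffix, so the count is (n-1) + (n-2) + ... + 1 = n(n-1)/2 = 7*6/2 = 21 regardless of the input order.
Total comparisons: 6 + 5 + 4 + 3 + 2 + 1 = 21


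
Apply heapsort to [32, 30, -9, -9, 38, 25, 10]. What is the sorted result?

Build heap: [38, 32, 25, -9, 30, -9, 10]
Extract 38: [32, 30, 25, -9, 10, -9, 38]
Extract 32: [30, 10, 25, -9, -9, 32, 38]
Extract 30: [25, 10, -9, -9, 30, 32, 38]
Extract 25: [10, -9, -9, 25, 30, 32, 38]
Extract 10: [-9, -9, 10, 25, 30, 32, 38]
Extract -9: [-9, -9, 10, 25, 30, 32, 38]


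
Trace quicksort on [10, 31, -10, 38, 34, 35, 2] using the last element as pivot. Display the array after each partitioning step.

Partition 1: pivot=2 at index 1 -> [-10, 2, 10, 38, 34, 35, 31]
Partition 2: pivot=31 at index 3 -> [-10, 2, 10, 31, 34, 35, 38]
Partition 3: pivot=38 at index 6 -> [-10, 2, 10, 31, 34, 35, 38]
Partition 4: pivot=35 at index 5 -> [-10, 2, 10, 31, 34, 35, 38]


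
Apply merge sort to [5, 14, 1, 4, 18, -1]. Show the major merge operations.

Divide and conquer:
  Merge [14] + [1] -> [1, 14]
  Merge [5] + [1, 14] -> [1, 5, 14]
  Merge [18] + [-1] -> [-1, 18]
  Merge [4] + [-1, 18] -> [-1, 4, 18]
  Merge [1, 5, 14] + [-1, 4, 18] -> [-1, 1, 4, 5, 14, 18]


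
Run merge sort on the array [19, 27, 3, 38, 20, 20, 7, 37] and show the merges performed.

Divide and conquer:
  Merge [19] + [27] -> [19, 27]
  Merge [3] + [38] -> [3, 38]
  Merge [19, 27] + [3, 38] -> [3, 19, 27, 38]
  Merge [20] + [20] -> [20, 20]
  Merge [7] + [37] -> [7, 37]
  Merge [20, 20] + [7, 37] -> [7, 20, 20, 37]
  Merge [3, 19, 27, 38] + [7, 20, 20, 37] -> [3, 7, 19, 20, 20, 27, 37, 38]


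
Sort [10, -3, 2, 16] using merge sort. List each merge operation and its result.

Divide and conquer:
  Merge [10] + [-3] -> [-3, 10]
  Merge [2] + [16] -> [2, 16]
  Merge [-3, 10] + [2, 16] -> [-3, 2, 10, 16]


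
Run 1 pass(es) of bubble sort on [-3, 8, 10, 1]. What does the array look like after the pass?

After pass 1: [-3, 8, 1, 10] (1 swaps)
Total swaps: 1


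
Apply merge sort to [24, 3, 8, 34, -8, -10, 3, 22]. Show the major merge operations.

Divide and conquer:
  Merge [24] + [3] -> [3, 24]
  Merge [8] + [34] -> [8, 34]
  Merge [3, 24] + [8, 34] -> [3, 8, 24, 34]
  Merge [-8] + [-10] -> [-10, -8]
  Merge [3] + [22] -> [3, 22]
  Merge [-10, -8] + [3, 22] -> [-10, -8, 3, 22]
  Merge [3, 8, 24, 34] + [-10, -8, 3, 22] -> [-10, -8, 3, 3, 8, 22, 24, 34]


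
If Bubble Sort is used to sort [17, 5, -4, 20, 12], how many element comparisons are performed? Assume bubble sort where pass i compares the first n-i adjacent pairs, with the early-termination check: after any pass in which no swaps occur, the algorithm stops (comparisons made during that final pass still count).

Pass 1: compare adjacent pairs (0,1)..(3,4) = 4 comparison(s), 3 swap(s) -> [5, -4, 17, 12, 20]
Pass 2: compare adjacent pairs (0,1)..(2,3) = 3 comparison(s), 2 swap(s) -> [-4, 5, 12, 17, 20]
Pass 3: compare adjacent pairs (0,1)..(1,2) = 2 comparison(s), 0 swap(s) -> [-4, 5, 12, 17, 20]
No swaps in this pass, so bubble sort stops here.
Total comparisons: 4 + 3 + 2 = 9


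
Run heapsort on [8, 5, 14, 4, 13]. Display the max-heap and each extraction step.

Build heap: [14, 13, 8, 4, 5]
Extract 14: [13, 5, 8, 4, 14]
Extract 13: [8, 5, 4, 13, 14]
Extract 8: [5, 4, 8, 13, 14]
Extract 5: [4, 5, 8, 13, 14]


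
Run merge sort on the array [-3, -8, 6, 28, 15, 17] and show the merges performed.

Divide and conquer:
  Merge [-8] + [6] -> [-8, 6]
  Merge [-3] + [-8, 6] -> [-8, -3, 6]
  Merge [15] + [17] -> [15, 17]
  Merge [28] + [15, 17] -> [15, 17, 28]
  Merge [-8, -3, 6] + [15, 17, 28] -> [-8, -3, 6, 15, 17, 28]


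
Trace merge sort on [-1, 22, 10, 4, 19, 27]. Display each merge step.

Divide and conquer:
  Merge [22] + [10] -> [10, 22]
  Merge [-1] + [10, 22] -> [-1, 10, 22]
  Merge [19] + [27] -> [19, 27]
  Merge [4] + [19, 27] -> [4, 19, 27]
  Merge [-1, 10, 22] + [4, 19, 27] -> [-1, 4, 10, 19, 22, 27]


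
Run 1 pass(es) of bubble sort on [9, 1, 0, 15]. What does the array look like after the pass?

After pass 1: [1, 0, 9, 15] (2 swaps)
Total swaps: 2


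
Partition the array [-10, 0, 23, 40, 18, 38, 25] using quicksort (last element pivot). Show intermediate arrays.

Partition 1: pivot=25 at index 4 -> [-10, 0, 23, 18, 25, 38, 40]
Partition 2: pivot=18 at index 2 -> [-10, 0, 18, 23, 25, 38, 40]
Partition 3: pivot=0 at index 1 -> [-10, 0, 18, 23, 25, 38, 40]
Partition 4: pivot=40 at index 6 -> [-10, 0, 18, 23, 25, 38, 40]
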